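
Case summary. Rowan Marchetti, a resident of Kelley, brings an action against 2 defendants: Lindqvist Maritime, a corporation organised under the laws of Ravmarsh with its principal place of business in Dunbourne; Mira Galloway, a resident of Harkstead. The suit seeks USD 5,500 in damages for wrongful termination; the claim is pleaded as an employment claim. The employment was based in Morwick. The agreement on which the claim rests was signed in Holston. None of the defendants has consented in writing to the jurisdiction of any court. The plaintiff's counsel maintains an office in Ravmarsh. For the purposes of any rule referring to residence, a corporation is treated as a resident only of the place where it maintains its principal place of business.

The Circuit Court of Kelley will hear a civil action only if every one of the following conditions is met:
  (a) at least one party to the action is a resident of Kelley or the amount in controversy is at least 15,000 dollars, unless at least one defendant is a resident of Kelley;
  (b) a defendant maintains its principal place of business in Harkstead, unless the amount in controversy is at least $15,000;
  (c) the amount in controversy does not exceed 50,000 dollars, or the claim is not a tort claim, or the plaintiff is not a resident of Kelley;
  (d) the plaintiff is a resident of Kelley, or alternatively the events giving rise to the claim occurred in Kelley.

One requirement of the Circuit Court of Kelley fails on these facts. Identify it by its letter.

(b)

The Circuit Court of Kelley:
  (a) Rowan Marchetti resides in Kelley, so this disjunct is met. Met.
  (b) The corporate defendant(s) have their principal place of business in Dunbourne, not Harkstead. Nor does the 'unless' clause help: the amount in controversy is 5,500 dollars, below the $15,000 floor. Condition not met.
  (c) The amount in controversy is USD 5,500, within the $50,000 ceiling, which satisfies one of the alternatives. Condition met.
  (d) The plaintiff resides in Kelley, which satisfies one of the alternatives. Condition met.
Only condition (b) fails.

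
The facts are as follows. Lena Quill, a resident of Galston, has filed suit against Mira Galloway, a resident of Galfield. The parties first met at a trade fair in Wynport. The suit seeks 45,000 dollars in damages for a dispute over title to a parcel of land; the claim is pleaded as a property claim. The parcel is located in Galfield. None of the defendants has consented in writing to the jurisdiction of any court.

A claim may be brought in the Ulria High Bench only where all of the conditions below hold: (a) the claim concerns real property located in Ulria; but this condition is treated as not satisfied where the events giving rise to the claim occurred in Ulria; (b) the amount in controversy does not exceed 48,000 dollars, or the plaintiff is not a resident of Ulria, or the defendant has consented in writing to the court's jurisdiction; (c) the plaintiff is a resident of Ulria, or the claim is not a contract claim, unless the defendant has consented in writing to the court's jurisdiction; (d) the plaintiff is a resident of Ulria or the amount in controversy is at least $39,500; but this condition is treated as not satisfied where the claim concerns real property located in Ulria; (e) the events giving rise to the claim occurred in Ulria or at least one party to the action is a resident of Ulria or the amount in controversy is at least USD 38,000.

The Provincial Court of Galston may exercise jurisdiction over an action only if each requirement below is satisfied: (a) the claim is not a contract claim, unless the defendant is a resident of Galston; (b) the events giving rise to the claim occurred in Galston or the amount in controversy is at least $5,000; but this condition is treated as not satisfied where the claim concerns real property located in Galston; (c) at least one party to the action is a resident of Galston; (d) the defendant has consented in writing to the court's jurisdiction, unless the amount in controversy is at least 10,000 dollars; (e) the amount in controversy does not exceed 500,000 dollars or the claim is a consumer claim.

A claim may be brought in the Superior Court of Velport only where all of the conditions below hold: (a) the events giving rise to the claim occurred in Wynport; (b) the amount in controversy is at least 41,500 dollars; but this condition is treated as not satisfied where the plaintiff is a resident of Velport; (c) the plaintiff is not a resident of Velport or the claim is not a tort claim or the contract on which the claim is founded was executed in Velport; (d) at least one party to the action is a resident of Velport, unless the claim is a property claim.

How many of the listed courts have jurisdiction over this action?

1

The Ulria High Bench:
  (a) The property lies in Galfield, not Ulria. Not met.
  (b) The amount in controversy is 45,000 dollars, within the 48,000 dollars ceiling, which satisfies one of the alternatives. Condition met.
  (c) The claim is a property claim, not a contract claim, so one alternative holds. Met.
  (d) The amount in controversy is 45,000 dollars, which meets the $39,500 floor, so one alternative holds. And the carve-out is inapplicable — the property lies in Galfield, not Ulria. Met.
  (e) The amount in controversy is 45,000 dollars, which meets the USD 38,000 floor — that alternative is enough. Condition met.
  → No jurisdiction.
The Provincial Court of Galston:
  (a) The claim is a property claim, not a contract claim. Condition met.
  (b) The amount in controversy is USD 45,000, which meets the 5,000 dollars floor, which satisfies one of the alternatives. The exception is not triggered, since the property lies in Galfield, not Galston. Condition met.
  (c) Lena Quill resides in Galston. Condition met.
  (d) No such written consent has been filed. But the amount in controversy is 45,000 dollars, which meets the $10,000 floor, and the 'unless' clause therefore excuses the requirement. Met.
  (e) The amount in controversy is $45,000, within the $500,000 ceiling, which satisfies one of the alternatives. Satisfied.
  → The court has jurisdiction.
The Superior Court of Velport:
  (a) The operative events occurred in Galfield, not Wynport. Fails.
  (b) The amount in controversy is 45,000 dollars, which meets the 41,500 dollars floor. The exception is not triggered, since the plaintiff resides in Galston, not Velport. Met.
  (c) The plaintiff resides in Galston, which is not Velport, so this disjunct is met. Met.
  (d) No party resides in Velport. But the claim is a property claim, and the 'unless' clause therefore excuses the requirement. Satisfied.
  → At least one condition fails; no jurisdiction.
Courts with jurisdiction: the Provincial Court of Galston — 1 in total.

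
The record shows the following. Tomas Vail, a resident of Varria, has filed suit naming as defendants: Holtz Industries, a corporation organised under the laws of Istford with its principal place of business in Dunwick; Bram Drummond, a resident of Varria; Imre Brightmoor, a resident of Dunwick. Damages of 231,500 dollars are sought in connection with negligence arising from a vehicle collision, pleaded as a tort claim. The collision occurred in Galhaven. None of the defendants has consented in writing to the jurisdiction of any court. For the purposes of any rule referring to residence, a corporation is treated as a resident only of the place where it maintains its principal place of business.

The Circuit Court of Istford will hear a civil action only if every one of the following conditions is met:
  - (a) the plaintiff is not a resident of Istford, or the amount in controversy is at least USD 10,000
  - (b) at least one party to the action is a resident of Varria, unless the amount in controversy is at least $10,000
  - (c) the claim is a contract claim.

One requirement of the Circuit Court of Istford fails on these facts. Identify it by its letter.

(c)

The Circuit Court of Istford:
  (a) The plaintiff resides in Varria, which is not Istford — that alternative is enough. Met.
  (b) Tomas Vail resides in Varria. Satisfied.
  (c) The claim is a tort claim, not a contract claim. Not satisfied.
Only condition (c) fails.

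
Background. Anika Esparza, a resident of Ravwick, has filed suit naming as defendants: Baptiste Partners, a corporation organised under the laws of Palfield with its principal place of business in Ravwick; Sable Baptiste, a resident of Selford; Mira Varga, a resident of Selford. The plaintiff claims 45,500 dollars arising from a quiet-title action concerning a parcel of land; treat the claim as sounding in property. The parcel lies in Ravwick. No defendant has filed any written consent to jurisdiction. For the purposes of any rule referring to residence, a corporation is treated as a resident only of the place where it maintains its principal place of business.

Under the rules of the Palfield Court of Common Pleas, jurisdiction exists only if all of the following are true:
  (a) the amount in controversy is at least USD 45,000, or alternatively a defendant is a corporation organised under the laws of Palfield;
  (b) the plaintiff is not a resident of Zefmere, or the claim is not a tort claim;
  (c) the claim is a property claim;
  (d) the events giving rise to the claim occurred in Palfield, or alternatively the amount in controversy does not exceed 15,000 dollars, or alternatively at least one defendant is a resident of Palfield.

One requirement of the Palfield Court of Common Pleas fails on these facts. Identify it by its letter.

(d)

The Palfield Court of Common Pleas:
  (a) The amount in controversy is USD 45,500, which meets the $45,000 floor, so one alternative holds. Satisfied.
  (b) The plaintiff resides in Ravwick, which is not Zefmere — that alternative is enough. Condition met.
  (c) The claim is a property claim. Condition met.
  (d) The operative events occurred in Ravwick, not Palfield; the amount in controversy is USD 45,500, above the 15,000 dollars ceiling; no defendant resides in Palfield (they reside in Ravwick, Selford, Selford) — none of the alternatives is met. Fails.
Only condition (d) fails.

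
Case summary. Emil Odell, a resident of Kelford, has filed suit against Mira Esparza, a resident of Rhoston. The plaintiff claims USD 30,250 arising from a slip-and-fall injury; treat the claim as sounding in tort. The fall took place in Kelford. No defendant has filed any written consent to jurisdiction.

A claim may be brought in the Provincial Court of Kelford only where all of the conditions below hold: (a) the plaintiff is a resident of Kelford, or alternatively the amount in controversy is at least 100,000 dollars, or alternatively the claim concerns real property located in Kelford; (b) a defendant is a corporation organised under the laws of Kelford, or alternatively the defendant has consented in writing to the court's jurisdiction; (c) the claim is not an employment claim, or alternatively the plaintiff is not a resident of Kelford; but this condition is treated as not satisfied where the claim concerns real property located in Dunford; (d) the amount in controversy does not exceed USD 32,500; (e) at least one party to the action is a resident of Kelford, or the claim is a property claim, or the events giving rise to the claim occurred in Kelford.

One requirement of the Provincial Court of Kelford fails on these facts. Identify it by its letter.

The Provincial Court of Kelford:
  (a) The plaintiff resides in Kelford, so one alternative holds. Condition met.
  (b) No defendant is a corporation; no such written consent has been filed — no alternative holds. Not met.
  (c) The claim is a tort claim, not an employment claim, which satisfies one of the alternatives. And the carve-out is inapplicable — the claim does not concern real property. Satisfied.
  (d) The amount in controversy is 30,250 dollars, within the USD 32,500 ceiling. Satisfied.
  (e) Emil Odell resides in Kelford — that alternative is enough. Condition met.
Only condition (b) fails.

(b)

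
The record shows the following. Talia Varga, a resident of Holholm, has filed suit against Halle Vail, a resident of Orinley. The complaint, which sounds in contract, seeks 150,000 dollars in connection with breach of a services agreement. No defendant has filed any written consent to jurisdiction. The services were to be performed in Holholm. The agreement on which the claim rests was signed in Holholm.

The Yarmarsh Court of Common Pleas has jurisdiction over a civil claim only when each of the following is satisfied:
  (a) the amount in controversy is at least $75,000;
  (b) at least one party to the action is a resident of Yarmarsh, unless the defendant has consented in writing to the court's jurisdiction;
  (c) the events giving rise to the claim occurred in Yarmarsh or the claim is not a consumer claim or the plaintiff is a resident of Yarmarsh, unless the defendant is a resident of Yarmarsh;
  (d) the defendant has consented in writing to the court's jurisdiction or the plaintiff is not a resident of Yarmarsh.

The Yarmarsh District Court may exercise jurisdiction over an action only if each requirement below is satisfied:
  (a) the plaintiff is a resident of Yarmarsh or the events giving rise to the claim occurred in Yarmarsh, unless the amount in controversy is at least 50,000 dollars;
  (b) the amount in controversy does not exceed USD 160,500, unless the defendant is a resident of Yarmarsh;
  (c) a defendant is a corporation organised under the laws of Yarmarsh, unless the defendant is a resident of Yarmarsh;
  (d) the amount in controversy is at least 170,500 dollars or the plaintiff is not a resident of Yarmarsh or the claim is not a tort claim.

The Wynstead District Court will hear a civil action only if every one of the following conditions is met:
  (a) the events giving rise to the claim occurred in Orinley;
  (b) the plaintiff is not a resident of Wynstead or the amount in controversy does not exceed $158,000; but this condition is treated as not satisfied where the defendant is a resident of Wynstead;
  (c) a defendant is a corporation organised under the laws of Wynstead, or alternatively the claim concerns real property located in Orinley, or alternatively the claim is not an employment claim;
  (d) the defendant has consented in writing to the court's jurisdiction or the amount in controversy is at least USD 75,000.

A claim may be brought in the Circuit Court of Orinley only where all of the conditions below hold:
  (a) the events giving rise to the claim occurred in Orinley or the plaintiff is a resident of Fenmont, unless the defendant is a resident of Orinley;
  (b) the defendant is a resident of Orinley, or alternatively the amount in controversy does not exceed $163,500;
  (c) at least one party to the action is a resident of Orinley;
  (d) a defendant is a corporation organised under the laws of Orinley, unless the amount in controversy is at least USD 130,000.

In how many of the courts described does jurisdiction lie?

1

The Yarmarsh Court of Common Pleas:
  (a) The amount in controversy is 150,000 dollars, which meets the 75,000 dollars floor. Satisfied.
  (b) No party resides in Yarmarsh. And no such written consent has been filed, so the proviso does not save it. Not met.
  (c) The claim is a contract claim, not a consumer claim, so this disjunct is met. Satisfied.
  (d) The plaintiff resides in Holholm, which is not Yarmarsh, which satisfies one of the alternatives. Met.
  → The court lacks jurisdiction.
The Yarmarsh District Court:
  (a) The plaintiff resides in Holholm, not Yarmarsh; the operative events occurred in Holholm, not Yarmarsh — every alternative fails. The proviso rescues it, though: the amount in controversy is 150,000 dollars, which meets the 50,000 dollars floor. Condition met.
  (b) The amount in controversy is $150,000, within the 160,500 dollars ceiling. Condition met.
  (c) No defendant is a corporation. Nor does the 'unless' clause help: the defendant resides in Orinley, not Yarmarsh. Condition not met.
  (d) The plaintiff resides in Holholm, which is not Yarmarsh — that alternative is enough. Met.
  → At least one condition fails; no jurisdiction.
The Wynstead District Court:
  (a) The operative events occurred in Holholm, not Orinley. Not satisfied.
  (b) The plaintiff resides in Holholm, which is not Wynstead — that alternative is enough. And the carve-out is inapplicable — the defendant resides in Orinley, not Wynstead. Condition met.
  (c) The claim is a contract claim, not an employment claim, which satisfies one of the alternatives. Condition met.
  (d) The amount in controversy is USD 150,000, which meets the USD 75,000 floor, so this disjunct is met. Condition met.
  → No jurisdiction.
The Circuit Court of Orinley:
  (a) The operative events occurred in Holholm, not Orinley; the plaintiff resides in Holholm, not Fenmont — every alternative fails. But the defendant resides in Orinley, and the 'unless' clause therefore excuses the requirement. Met.
  (b) The defendant resides in Orinley, so this disjunct is met. Met.
  (c) Halle Vail resides in Orinley. Satisfied.
  (d) No defendant is a corporation. However, the amount in controversy is $150,000, which meets the $130,000 floor, so the 'unless' proviso supplies this condition. Condition met.
  → Jurisdiction lies.
Courts with jurisdiction: the Circuit Court of Orinley — 1 in total.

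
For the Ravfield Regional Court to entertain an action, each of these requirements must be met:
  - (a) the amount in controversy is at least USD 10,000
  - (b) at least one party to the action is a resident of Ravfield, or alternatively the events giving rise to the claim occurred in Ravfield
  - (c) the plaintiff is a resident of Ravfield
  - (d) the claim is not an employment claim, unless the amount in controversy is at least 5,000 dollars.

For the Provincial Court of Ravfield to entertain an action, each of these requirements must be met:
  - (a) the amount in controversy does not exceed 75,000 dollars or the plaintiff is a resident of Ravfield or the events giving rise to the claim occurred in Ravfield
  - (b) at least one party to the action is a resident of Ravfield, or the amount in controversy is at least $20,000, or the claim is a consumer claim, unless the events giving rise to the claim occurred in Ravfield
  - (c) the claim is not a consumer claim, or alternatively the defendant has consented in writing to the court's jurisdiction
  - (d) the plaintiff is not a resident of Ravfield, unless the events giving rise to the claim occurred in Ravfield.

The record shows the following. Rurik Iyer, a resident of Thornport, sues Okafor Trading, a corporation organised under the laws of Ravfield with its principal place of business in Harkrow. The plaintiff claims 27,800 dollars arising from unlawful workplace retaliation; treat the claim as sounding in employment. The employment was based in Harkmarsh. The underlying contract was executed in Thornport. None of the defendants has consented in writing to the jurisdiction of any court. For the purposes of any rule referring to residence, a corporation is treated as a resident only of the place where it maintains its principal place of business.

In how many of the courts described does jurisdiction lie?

1

The Ravfield Regional Court:
  (a) The amount in controversy is USD 27,800, which meets the $10,000 floor. Met.
  (b) No party resides in Ravfield; the operative events occurred in Harkmarsh, not Ravfield — no alternative holds. Condition not met.
  (c) The plaintiff resides in Thornport, not Ravfield. Not met.
  (d) The claim is an employment claim. However, the amount in controversy is 27,800 dollars, which meets the $5,000 floor, so the 'unless' proviso supplies this condition. Met.
  → No jurisdiction.
The Provincial Court of Ravfield:
  (a) The amount in controversy is $27,800, within the 75,000 dollars ceiling, so this disjunct is met. Satisfied.
  (b) The amount in controversy is 27,800 dollars, which meets the $20,000 floor, so one alternative holds. Met.
  (c) The claim is an employment claim, not a consumer claim — that alternative is enough. Condition met.
  (d) The plaintiff resides in Thornport, which is not Ravfield. Condition met.
  → Every requirement is satisfied — jurisdiction.
Courts with jurisdiction: the Provincial Court of Ravfield — 1 in total.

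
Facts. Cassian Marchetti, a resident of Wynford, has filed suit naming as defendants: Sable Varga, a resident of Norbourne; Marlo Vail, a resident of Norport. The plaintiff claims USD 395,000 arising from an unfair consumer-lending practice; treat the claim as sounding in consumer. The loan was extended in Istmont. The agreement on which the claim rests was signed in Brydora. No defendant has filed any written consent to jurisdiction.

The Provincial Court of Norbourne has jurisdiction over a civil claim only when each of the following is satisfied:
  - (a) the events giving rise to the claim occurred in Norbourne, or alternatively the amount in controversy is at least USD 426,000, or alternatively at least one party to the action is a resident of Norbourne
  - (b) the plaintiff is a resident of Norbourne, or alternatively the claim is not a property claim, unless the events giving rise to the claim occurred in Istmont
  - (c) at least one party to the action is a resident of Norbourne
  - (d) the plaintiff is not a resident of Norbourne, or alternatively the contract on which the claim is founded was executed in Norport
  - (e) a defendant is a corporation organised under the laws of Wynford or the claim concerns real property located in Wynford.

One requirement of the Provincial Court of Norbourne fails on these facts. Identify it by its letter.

The Provincial Court of Norbourne:
  (a) Sable Varga resides in Norbourne, so this disjunct is met. Condition met.
  (b) The claim is a consumer claim, not a property claim, so this disjunct is met. Satisfied.
  (c) Sable Varga resides in Norbourne. Condition met.
  (d) The plaintiff resides in Wynford, which is not Norbourne — that alternative is enough. Met.
  (e) No defendant is a corporation; the claim does not concern real property — no alternative holds. Fails.
Only condition (e) fails.

(e)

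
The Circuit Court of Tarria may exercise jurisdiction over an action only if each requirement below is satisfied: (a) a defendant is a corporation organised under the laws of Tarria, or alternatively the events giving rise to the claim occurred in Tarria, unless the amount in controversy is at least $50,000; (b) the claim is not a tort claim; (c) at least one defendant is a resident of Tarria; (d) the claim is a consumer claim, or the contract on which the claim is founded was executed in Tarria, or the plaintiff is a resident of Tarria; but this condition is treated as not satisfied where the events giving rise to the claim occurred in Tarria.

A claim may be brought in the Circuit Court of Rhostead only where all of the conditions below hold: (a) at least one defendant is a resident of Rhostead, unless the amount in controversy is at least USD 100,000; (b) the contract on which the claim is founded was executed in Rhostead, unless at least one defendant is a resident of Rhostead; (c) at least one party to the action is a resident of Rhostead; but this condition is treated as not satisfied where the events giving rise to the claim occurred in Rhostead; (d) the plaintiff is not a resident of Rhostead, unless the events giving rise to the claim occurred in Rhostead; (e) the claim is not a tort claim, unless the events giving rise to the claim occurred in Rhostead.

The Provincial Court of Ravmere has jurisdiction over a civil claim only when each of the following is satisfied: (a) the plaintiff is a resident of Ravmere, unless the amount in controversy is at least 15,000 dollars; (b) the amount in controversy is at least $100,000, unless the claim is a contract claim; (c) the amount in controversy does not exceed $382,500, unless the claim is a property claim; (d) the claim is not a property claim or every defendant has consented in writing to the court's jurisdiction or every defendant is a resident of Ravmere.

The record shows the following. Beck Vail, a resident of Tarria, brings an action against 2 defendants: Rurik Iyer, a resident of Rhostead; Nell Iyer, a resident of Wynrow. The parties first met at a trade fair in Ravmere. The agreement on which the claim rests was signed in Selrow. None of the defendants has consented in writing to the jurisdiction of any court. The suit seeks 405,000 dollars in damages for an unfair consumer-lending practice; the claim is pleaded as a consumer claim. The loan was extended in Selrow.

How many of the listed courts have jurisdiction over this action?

The Circuit Court of Tarria:
  (a) No defendant is a corporation; the operative events occurred in Selrow, not Tarria — no alternative holds. But the amount in controversy is 405,000 dollars, which meets the $50,000 floor, and the 'unless' clause therefore excuses the requirement. Met.
  (b) The claim is a consumer claim, not a tort claim. Met.
  (c) No defendant resides in Tarria (they reside in Rhostead, Wynrow). Condition not met.
  (d) The claim is a consumer claim, which satisfies one of the alternatives. The exception is not triggered, since the operative events occurred in Selrow, not Tarria. Satisfied.
  → Not every requirement is met — no jurisdiction.
The Circuit Court of Rhostead:
  (a) Rurik Iyer resides in Rhostead. Condition met.
  (b) The contract was executed in Selrow, not Rhostead. The proviso rescues it, though: Rurik Iyer resides in Rhostead. Satisfied.
  (c) Rurik Iyer resides in Rhostead. The carve-out does not apply: the operative events occurred in Selrow, not Rhostead. Condition met.
  (d) The plaintiff resides in Tarria, which is not Rhostead. Met.
  (e) The claim is a consumer claim, not a tort claim. Met.
  → The court has jurisdiction.
The Provincial Court of Ravmere:
  (a) The plaintiff resides in Tarria, not Ravmere. However, the amount in controversy is 405,000 dollars, which meets the USD 15,000 floor, so the 'unless' proviso supplies this condition. Condition met.
  (b) The amount in controversy is USD 405,000, which meets the 100,000 dollars floor. Condition met.
  (c) The amount in controversy is $405,000, above the USD 382,500 ceiling. And the claim is a consumer claim, not a property claim, so the proviso does not save it. Not satisfied.
  (d) The claim is a consumer claim, not a property claim, which satisfies one of the alternatives. Satisfied.
  → The court lacks jurisdiction.
Courts with jurisdiction: the Circuit Court of Rhostead — 1 in total.

1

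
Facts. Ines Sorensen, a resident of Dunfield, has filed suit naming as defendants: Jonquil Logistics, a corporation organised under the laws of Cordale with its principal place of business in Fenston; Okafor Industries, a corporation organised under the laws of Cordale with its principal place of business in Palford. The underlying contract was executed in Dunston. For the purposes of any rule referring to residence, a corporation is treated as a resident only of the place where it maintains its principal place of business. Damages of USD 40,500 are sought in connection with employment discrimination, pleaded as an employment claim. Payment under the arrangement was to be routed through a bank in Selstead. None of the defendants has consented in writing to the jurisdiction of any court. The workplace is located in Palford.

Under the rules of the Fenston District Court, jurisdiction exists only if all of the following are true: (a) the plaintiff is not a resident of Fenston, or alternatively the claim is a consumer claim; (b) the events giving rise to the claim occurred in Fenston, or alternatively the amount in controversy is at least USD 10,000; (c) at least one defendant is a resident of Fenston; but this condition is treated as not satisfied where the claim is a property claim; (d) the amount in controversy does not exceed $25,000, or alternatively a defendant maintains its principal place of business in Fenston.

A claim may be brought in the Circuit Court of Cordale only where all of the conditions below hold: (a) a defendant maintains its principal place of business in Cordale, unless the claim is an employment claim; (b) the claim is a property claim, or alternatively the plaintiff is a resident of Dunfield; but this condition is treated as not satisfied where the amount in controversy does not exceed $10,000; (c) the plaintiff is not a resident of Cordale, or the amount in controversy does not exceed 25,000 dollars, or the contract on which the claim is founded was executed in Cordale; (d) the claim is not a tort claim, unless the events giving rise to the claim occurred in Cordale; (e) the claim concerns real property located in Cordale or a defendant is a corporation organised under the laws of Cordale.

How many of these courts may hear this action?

2

The Fenston District Court:
  (a) The plaintiff resides in Dunfield, which is not Fenston, which satisfies one of the alternatives. Met.
  (b) The amount in controversy is USD 40,500, which meets the USD 10,000 floor — that alternative is enough. Condition met.
  (c) Jonquil Logistics resides in Fenston. The exception is not triggered, since the claim is an employment claim, not a property claim. Condition met.
  (d) Jonquil Logistics has its principal place of business in Fenston, so this disjunct is met. Condition met.
  → Every requirement is satisfied — jurisdiction.
The Circuit Court of Cordale:
  (a) The corporate defendant(s) have their principal place of business in Fenston, Palford, not Cordale. The proviso rescues it, though: the claim is an employment claim. Met.
  (b) The plaintiff resides in Dunfield, so this disjunct is met. And the carve-out is inapplicable — the amount in controversy is USD 40,500, above the 10,000 dollars ceiling. Met.
  (c) The plaintiff resides in Dunfield, which is not Cordale, so one alternative holds. Satisfied.
  (d) The claim is an employment claim, not a tort claim. Condition met.
  (e) Jonquil Logistics is organised under the laws of Cordale, which satisfies one of the alternatives. Satisfied.
  → The court has jurisdiction.
Courts with jurisdiction: the Fenston District Court, the Circuit Court of Cordale — 2 in total.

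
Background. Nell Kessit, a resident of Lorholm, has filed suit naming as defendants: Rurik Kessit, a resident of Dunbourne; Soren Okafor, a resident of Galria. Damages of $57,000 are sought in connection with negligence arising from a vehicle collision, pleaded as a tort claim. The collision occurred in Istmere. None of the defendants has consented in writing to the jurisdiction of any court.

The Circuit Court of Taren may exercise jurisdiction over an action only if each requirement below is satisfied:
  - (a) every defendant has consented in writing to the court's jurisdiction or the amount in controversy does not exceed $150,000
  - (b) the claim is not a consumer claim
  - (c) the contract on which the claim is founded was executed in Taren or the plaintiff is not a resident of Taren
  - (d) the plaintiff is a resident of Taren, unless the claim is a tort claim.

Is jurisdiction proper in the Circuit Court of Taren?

Yes

The Circuit Court of Taren:
  (a) The amount in controversy is USD 57,000, within the $150,000 ceiling, so one alternative holds. Satisfied.
  (b) The claim is a tort claim, not a consumer claim. Met.
  (c) The plaintiff resides in Lorholm, which is not Taren — that alternative is enough. Satisfied.
  (d) The plaintiff resides in Lorholm, not Taren. The proviso rescues it, though: the claim is a tort claim. Met.
  → Every requirement is satisfied — jurisdiction.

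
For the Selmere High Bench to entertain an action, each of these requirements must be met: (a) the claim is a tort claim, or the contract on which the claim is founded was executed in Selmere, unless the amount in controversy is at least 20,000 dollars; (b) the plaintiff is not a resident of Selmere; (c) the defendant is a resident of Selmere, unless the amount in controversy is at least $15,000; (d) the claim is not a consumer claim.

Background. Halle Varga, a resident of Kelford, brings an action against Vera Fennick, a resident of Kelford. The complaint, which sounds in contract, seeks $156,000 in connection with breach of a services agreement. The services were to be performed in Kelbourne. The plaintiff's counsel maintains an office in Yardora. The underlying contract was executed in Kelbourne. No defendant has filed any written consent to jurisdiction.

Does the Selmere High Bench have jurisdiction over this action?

The Selmere High Bench:
  (a) The claim is a contract claim, not a tort claim; the contract was executed in Kelbourne, not Selmere — no alternative holds. The proviso rescues it, though: the amount in controversy is $156,000, which meets the USD 20,000 floor. Condition met.
  (b) The plaintiff resides in Kelford, which is not Selmere. Satisfied.
  (c) The defendant resides in Kelford, not Selmere. But the amount in controversy is $156,000, which meets the $15,000 floor, and the 'unless' clause therefore excuses the requirement. Condition met.
  (d) The claim is a contract claim, not a consumer claim. Satisfied.
  → Jurisdiction lies.

Yes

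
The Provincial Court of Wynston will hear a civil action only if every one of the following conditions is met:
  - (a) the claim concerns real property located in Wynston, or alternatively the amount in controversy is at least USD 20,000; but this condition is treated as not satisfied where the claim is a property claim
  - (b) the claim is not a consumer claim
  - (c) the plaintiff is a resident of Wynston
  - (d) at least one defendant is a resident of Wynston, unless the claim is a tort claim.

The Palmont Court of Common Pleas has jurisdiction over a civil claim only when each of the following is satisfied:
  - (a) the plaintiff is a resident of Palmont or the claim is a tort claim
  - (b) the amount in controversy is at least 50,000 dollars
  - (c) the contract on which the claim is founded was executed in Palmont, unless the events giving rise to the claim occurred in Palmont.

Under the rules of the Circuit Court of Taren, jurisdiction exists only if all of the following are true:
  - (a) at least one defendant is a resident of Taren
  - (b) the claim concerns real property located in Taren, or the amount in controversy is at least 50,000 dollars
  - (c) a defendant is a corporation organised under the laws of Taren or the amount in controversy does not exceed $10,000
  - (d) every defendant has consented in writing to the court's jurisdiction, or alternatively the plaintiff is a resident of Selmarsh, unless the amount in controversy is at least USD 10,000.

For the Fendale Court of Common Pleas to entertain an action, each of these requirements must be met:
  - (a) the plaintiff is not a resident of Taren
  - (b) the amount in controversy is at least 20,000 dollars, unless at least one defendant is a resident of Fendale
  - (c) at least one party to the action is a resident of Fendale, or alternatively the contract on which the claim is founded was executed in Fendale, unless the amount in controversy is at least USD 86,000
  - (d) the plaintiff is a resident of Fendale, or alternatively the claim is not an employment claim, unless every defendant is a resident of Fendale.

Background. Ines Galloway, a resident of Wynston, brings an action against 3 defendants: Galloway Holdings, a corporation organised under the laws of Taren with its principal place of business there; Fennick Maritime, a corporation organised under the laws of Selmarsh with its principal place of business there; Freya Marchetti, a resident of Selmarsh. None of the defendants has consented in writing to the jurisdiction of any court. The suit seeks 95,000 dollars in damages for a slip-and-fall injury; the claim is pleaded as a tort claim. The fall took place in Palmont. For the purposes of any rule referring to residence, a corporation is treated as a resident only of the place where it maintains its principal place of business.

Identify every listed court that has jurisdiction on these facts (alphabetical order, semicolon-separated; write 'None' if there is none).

the Circuit Court of Taren; the Fendale Court of Common Pleas; the Palmont Court of Common Pleas; the Provincial Court of Wynston

The Provincial Court of Wynston:
  (a) The amount in controversy is $95,000, which meets the 20,000 dollars floor, which satisfies one of the alternatives. The carve-out does not apply: the claim is a tort claim, not a property claim. Satisfied.
  (b) The claim is a tort claim, not a consumer claim. Met.
  (c) The plaintiff resides in Wynston. Satisfied.
  (d) No defendant resides in Wynston (they reside in Taren, Selmarsh, Selmarsh). But the claim is a tort claim, and the 'unless' clause therefore excuses the requirement. Satisfied.
  → Every requirement is satisfied — jurisdiction.
The Palmont Court of Common Pleas:
  (a) The claim is a tort claim, so this disjunct is met. Condition met.
  (b) The amount in controversy is USD 95,000, which meets the $50,000 floor. Condition met.
  (c) No contract (and hence no place of execution) is alleged. But the operative events occurred in Palmont, and the 'unless' clause therefore excuses the requirement. Met.
  → Jurisdiction lies.
The Circuit Court of Taren:
  (a) Galloway Holdings resides in Taren. Condition met.
  (b) The amount in controversy is $95,000, which meets the USD 50,000 floor — that alternative is enough. Condition met.
  (c) Galloway Holdings is organised under the laws of Taren, so this disjunct is met. Condition met.
  (d) No such written consent has been filed; the plaintiff resides in Wynston, not Selmarsh — none of the alternatives is met. But the amount in controversy is 95,000 dollars, which meets the 10,000 dollars floor, and the 'unless' clause therefore excuses the requirement. Met.
  → Jurisdiction lies.
The Fendale Court of Common Pleas:
  (a) The plaintiff resides in Wynston, which is not Taren. Met.
  (b) The amount in controversy is USD 95,000, which meets the USD 20,000 floor. Condition met.
  (c) No party resides in Fendale; no contract (and hence no place of execution) is alleged — no alternative holds. However, the amount in controversy is USD 95,000, which meets the $86,000 floor, so the 'unless' proviso supplies this condition. Satisfied.
  (d) The claim is a tort claim, not an employment claim, which satisfies one of the alternatives. Satisfied.
  → Every requirement is satisfied — jurisdiction.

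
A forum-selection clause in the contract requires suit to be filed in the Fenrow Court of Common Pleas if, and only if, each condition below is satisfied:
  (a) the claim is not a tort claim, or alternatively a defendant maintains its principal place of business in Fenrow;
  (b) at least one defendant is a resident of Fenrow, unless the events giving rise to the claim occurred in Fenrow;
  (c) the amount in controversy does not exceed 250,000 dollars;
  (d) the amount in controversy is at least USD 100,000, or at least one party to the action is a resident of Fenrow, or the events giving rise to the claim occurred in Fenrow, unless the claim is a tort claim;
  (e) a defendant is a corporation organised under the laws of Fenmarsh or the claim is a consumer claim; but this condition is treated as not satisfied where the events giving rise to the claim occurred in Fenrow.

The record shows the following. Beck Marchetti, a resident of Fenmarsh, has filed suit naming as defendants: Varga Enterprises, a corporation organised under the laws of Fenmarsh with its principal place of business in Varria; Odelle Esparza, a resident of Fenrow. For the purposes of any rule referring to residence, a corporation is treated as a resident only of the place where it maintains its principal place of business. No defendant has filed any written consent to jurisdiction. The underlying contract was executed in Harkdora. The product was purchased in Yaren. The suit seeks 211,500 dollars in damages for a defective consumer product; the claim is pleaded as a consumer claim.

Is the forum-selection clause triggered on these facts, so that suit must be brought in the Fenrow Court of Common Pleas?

The Fenrow Court of Common Pleas:
  (a) The claim is a consumer claim, not a tort claim, so one alternative holds. Condition met.
  (b) Odelle Esparza resides in Fenrow. Met.
  (c) The amount in controversy is 211,500 dollars, within the USD 250,000 ceiling. Met.
  (d) The amount in controversy is 211,500 dollars, which meets the $100,000 floor — that alternative is enough. Met.
  (e) Varga Enterprises is organised under the laws of Fenmarsh, so one alternative holds. And the carve-out is inapplicable — the operative events occurred in Yaren, not Fenrow. Met.
  → Forum clause is triggered.

Yes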